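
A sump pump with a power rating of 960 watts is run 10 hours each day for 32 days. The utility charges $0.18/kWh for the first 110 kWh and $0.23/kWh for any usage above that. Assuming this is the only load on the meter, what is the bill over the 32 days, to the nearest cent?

Runtime = 10 h/day × 32 days = 320 h
Energy = 0.96 kW × 320 h = 307.2 kWh
Tier 1 (0–110 kWh): 110 × $0.18 = $19.8
Above 110 kWh: 197.2 × $0.23 = $45.356
Bill = $65.16

$65.16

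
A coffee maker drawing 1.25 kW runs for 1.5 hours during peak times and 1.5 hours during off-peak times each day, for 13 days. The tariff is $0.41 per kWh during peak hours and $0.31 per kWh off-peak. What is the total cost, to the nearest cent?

Peak energy = 1.25 kW × 1.5 h × 13 = 24.375 kWh
Off-peak energy = 1.25 kW × 1.5 h × 13 = 24.375 kWh
Cost = 24.375 × $0.41 + 24.375 × $0.31 = $9.99375 + $7.55625 = $17.55

$17.55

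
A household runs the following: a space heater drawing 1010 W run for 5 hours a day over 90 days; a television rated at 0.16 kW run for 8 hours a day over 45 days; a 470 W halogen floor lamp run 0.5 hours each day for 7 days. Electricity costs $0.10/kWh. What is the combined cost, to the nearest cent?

$51.37

space heater: Runtime = 5 h/day × 90 days = 450 h
space heater: 1.01 kW × 450 h = 454.5 kWh
television: Runtime = 8 h/day × 45 days = 360 h
television: 0.16 kW × 360 h = 57.6 kWh
halogen floor lamp: Runtime = 0.5 h/day × 7 days = 3.5 h
halogen floor lamp: 0.47 kW × 3.5 h = 1.645 kWh
Total energy = 513.745 kWh
Cost = 513.745 × $0.10 = $51.37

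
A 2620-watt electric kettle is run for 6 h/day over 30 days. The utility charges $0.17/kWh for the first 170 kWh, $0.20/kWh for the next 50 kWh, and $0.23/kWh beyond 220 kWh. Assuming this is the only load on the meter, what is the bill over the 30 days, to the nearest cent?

$96.77

Runtime = 6 h/day × 30 days = 180 h
Energy = 2.62 kW × 180 h = 471.6 kWh
Tier 1 (0–170 kWh): 170 × $0.17 = $28.9
Tier 2 (170–220 kWh): 50 × $0.20 = $10
Above 220 kWh: 251.6 × $0.23 = $57.868
Bill = $96.77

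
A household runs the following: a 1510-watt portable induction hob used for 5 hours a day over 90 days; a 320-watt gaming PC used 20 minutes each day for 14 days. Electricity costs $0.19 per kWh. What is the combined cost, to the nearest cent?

portable induction hob: Runtime = 5 h/day × 90 days = 450 h
portable induction hob: 1.51 kW × 450 h = 679.5 kWh
gaming PC: Runtime = 20 min × 14 = 280 min = 4.666666… h
gaming PC: 0.32 kW × 4.666666… h = 1.493333… kWh
Total energy = 680.993333… kWh
Cost = 680.993333… × $0.19 = $129.39

$129.39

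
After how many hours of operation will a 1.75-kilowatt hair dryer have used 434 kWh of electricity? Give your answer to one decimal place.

248.0 h

Hours = 434 kWh ÷ 1.75 kW = 248.0 h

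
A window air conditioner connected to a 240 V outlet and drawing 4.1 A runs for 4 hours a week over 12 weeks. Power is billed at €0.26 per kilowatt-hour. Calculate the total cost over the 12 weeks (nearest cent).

€12.28

Power = 4.1 A × 240 V = 984 W = 0.984 kW
Runtime = 4 h/week × 12 weeks = 48 h
Energy = 0.984 kW × 48 h = 47.232 kWh
Cost = 47.232 kWh × €0.26/kWh = €12.28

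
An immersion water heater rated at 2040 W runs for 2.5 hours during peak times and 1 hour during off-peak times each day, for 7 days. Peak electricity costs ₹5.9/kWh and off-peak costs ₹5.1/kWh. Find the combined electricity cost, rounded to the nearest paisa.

Peak energy = 2.04 kW × 2.5 h × 7 = 35.7 kWh
Off-peak energy = 2.04 kW × 1 h × 7 = 14.28 kWh
Cost = 35.7 × ₹5.9 + 14.28 × ₹5.1 = ₹210.63 + ₹72.828 = ₹283.46

₹283.46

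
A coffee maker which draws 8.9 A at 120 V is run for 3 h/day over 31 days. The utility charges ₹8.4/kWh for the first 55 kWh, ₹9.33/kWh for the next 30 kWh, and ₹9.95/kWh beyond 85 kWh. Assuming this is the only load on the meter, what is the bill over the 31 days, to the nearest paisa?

₹884.42

Power = 8.9 A × 120 V = 1068 W = 1.068 kW
Runtime = 3 h/day × 31 days = 93 h
Energy = 1.068 kW × 93 h = 99.324 kWh
Tier 1 (0–55 kWh): 55 × ₹8.4 = ₹462
Tier 2 (55–85 kWh): 30 × ₹9.33 = ₹279.9
Above 85 kWh: 14.324 × ₹9.95 = ₹142.5238
Bill = ₹884.42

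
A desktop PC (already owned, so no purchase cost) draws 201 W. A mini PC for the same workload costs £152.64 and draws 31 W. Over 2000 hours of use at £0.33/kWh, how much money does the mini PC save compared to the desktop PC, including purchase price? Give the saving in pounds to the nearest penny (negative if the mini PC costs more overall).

-£40.44

desktop PC: £0.00 + (201/1000) kW × 2000 h × £0.33 = £0.00 + £132.66 = £132.66
mini PC: £152.64 + (31/1000) kW × 2000 h × £0.33 = £152.64 + £20.46 = £173.1
Saving = £132.66 − £173.1 = −£40.44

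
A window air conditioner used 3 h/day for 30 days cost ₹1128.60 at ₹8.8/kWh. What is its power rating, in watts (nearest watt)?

Energy = ₹1128.60 ÷ ₹8.8/kWh = 128.25 kWh
Runtime = 3 h/day × 30 days = 90 h
Power = 128.25 kWh ÷ 90 h = 1.425 kW = 1425 W

1425 W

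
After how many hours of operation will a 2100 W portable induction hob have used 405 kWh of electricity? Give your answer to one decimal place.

Hours = 405 kWh ÷ 2.1 kW = 192.9 h

192.9 h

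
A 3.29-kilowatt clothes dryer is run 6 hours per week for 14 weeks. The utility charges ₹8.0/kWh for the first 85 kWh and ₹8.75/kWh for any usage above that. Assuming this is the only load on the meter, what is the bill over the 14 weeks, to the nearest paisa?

₹2354.40

Runtime = 6 h/week × 14 weeks = 84 h
Energy = 3.29 kW × 84 h = 276.36 kWh
Tier 1 (0–85 kWh): 85 × ₹8.0 = ₹680
Above 85 kWh: 191.36 × ₹8.75 = ₹1674.4
Bill = ₹2354.40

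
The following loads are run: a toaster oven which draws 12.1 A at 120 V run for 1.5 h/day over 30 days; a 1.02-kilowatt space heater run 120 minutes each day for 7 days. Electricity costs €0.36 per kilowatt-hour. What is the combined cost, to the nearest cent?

€28.66

toaster oven: Power = 12.1 A × 120 V = 1452 W = 1.452 kW
toaster oven: Runtime = 1.5 h/day × 30 days = 45 h
toaster oven: 1.452 kW × 45 h = 65.34 kWh
space heater: Runtime = 120 min × 7 = 840 min = 14 h
space heater: 1.02 kW × 14 h = 14.28 kWh
Total energy = 79.62 kWh
Cost = 79.62 × €0.36 = €28.66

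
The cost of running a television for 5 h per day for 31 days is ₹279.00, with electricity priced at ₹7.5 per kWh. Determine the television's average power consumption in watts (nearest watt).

Energy = ₹279.00 ÷ ₹7.5/kWh = 37.2 kWh
Runtime = 5 h/day × 31 days = 155 h
Power = 37.2 kWh ÷ 155 h = 0.24 kW = 240 W

240 W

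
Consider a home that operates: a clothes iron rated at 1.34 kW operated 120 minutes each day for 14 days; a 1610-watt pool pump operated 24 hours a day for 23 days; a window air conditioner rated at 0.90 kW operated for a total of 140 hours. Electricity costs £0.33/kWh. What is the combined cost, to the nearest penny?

clothes iron: Runtime = 120 min × 14 = 1680 min = 28 h
clothes iron: 1.34 kW × 28 h = 37.52 kWh
pool pump: Runtime = 24 h × 23 = 552 h
pool pump: 1.61 kW × 552 h = 888.72 kWh
window air conditioner: 0.9 kW × 140 h = 126 kWh
Total energy = 1052.24 kWh
Cost = 1052.24 × £0.33 = £347.24

£347.24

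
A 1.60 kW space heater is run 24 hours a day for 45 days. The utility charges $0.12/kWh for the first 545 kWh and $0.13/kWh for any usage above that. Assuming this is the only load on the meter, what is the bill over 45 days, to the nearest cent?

Runtime = 24 h × 45 = 1080 h
Energy = 1.6 kW × 1080 h = 1728 kWh
Tier 1 (0–545 kWh): 545 × $0.12 = $65.4
Above 545 kWh: 1183 × $0.13 = $153.79
Bill = $219.19

$219.19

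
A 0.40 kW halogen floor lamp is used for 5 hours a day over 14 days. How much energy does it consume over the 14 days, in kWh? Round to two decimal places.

Runtime = 5 h/day × 14 days = 70 h
Energy = 0.4 kW × 70 h = 28 kWh

28.00 kWh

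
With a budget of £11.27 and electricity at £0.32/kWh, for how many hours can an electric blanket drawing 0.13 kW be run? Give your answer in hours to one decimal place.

270.9 h

Energy available = £11.27 ÷ £0.32/kWh = 35.2188 kWh
Hours = 35.2188 kWh ÷ 0.13 kW = 270.9 h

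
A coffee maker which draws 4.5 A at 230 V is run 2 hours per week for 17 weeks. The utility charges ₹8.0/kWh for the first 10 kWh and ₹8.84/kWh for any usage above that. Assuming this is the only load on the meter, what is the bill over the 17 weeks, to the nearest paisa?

₹302.68

Power = 4.5 A × 230 V = 1035 W = 1.035 kW
Runtime = 2 h/week × 17 weeks = 34 h
Energy = 1.035 kW × 34 h = 35.19 kWh
Tier 1 (0–10 kWh): 10 × ₹8.0 = ₹80
Above 10 kWh: 25.19 × ₹8.84 = ₹222.6796
Bill = ₹302.68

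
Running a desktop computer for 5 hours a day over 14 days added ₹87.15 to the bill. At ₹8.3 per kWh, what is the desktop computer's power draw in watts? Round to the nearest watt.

Energy = ₹87.15 ÷ ₹8.3/kWh = 10.5 kWh
Runtime = 5 h/day × 14 days = 70 h
Power = 10.5 kWh ÷ 70 h = 0.15 kW = 150 W

150 W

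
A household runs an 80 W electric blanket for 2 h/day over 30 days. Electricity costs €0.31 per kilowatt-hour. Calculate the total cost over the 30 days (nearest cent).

Runtime = 2 h/day × 30 days = 60 h
Energy = 0.08 kW × 60 h = 4.8 kWh
Cost = 4.8 kWh × €0.31/kWh = €1.49

€1.49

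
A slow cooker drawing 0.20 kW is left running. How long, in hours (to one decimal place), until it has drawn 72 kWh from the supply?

360.0 h

Hours = 72 kWh ÷ 0.2 kW = 360.0 h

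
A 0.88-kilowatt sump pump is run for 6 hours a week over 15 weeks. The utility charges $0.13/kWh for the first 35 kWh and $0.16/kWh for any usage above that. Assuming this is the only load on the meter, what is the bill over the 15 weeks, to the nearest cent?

Runtime = 6 h/week × 15 weeks = 90 h
Energy = 0.88 kW × 90 h = 79.2 kWh
Tier 1 (0–35 kWh): 35 × $0.13 = $4.55
Above 35 kWh: 44.2 × $0.16 = $7.072
Bill = $11.62

$11.62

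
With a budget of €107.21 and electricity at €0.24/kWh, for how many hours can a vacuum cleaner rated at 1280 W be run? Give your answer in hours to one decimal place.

349.0 h

Energy available = €107.21 ÷ €0.24/kWh = 446.7083 kWh
Hours = 446.7083 kWh ÷ 1.28 kW = 349.0 h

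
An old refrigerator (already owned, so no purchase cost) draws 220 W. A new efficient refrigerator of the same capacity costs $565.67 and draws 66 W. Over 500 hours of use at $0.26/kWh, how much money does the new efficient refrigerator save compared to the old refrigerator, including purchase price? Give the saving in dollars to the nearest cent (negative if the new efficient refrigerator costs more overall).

-$545.65

old refrigerator: $0.00 + (220/1000) kW × 500 h × $0.26 = $0.00 + $28.6 = $28.6
new efficient refrigerator: $565.67 + (66/1000) kW × 500 h × $0.26 = $565.67 + $8.58 = $574.25
Saving = $28.6 − $574.25 = −$545.65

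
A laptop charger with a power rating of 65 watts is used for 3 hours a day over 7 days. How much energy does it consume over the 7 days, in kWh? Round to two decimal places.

1.37 kWh

Runtime = 3 h/day × 7 days = 21 h
Energy = 0.065 kW × 21 h = 1.365 kWh ≈ 1.37 kWh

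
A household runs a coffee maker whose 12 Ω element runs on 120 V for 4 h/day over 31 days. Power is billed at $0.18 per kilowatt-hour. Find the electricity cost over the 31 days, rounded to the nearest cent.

$26.78

Power = V²/R = 120²/12 = 1200 W = 1.2 kW
Runtime = 4 h/day × 31 days = 124 h
Energy = 1.2 kW × 124 h = 148.8 kWh
Cost = 148.8 kWh × $0.18/kWh = $26.78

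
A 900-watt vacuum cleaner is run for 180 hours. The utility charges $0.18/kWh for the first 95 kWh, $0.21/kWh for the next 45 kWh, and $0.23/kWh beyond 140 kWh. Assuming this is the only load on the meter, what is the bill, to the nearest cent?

Energy = 0.9 kW × 180 h = 162 kWh
Tier 1 (0–95 kWh): 95 × $0.18 = $17.1
Tier 2 (95–140 kWh): 45 × $0.21 = $9.45
Above 140 kWh: 22 × $0.23 = $5.06
Bill = $31.61

$31.61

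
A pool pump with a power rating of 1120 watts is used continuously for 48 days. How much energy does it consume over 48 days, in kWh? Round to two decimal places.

Runtime = 24 h × 48 = 1152 h
Energy = 1.12 kW × 1152 h = 1290.24 kWh

1290.24 kWh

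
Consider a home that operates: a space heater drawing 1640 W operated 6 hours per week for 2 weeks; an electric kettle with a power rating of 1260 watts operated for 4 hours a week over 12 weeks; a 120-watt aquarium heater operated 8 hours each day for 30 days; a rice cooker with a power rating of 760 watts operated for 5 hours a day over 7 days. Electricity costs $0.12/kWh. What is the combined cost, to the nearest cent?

space heater: Runtime = 6 h/week × 2 weeks = 12 h
space heater: 1.64 kW × 12 h = 19.68 kWh
electric kettle: Runtime = 4 h/week × 12 weeks = 48 h
electric kettle: 1.26 kW × 48 h = 60.48 kWh
aquarium heater: Runtime = 8 h/day × 30 days = 240 h
aquarium heater: 0.12 kW × 240 h = 28.8 kWh
rice cooker: Runtime = 5 h/day × 7 days = 35 h
rice cooker: 0.76 kW × 35 h = 26.6 kWh
Total energy = 135.56 kWh
Cost = 135.56 × $0.12 = $16.27

$16.27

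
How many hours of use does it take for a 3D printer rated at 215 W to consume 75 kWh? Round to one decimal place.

Hours = 75 kWh ÷ 0.215 kW = 348.8 h

348.8 h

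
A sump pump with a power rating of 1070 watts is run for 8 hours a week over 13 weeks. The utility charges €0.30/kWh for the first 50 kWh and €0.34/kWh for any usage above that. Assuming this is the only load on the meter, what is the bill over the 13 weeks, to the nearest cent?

€35.84

Runtime = 8 h/week × 13 weeks = 104 h
Energy = 1.07 kW × 104 h = 111.28 kWh
Tier 1 (0–50 kWh): 50 × €0.30 = €15
Above 50 kWh: 61.28 × €0.34 = €20.8352
Bill = €35.84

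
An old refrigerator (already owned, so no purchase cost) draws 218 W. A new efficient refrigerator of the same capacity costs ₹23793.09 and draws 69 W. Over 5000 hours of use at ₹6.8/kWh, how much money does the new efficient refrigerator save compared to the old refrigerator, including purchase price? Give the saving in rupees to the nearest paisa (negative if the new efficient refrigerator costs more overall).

old refrigerator: ₹0.00 + (218/1000) kW × 5000 h × ₹6.8 = ₹0.00 + ₹7412 = ₹7412
new efficient refrigerator: ₹23793.09 + (69/1000) kW × 5000 h × ₹6.8 = ₹23793.09 + ₹2346 = ₹26139.09
Saving = ₹7412 − ₹26139.09 = −₹18727.09

-₹18727.09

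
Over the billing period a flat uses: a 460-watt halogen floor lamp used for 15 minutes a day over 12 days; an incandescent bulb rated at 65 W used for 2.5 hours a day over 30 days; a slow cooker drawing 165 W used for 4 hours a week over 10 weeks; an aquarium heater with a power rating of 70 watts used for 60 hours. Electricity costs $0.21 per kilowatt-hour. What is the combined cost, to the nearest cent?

$3.58

halogen floor lamp: Runtime = 15 min × 12 = 180 min = 3 h
halogen floor lamp: 0.46 kW × 3 h = 1.38 kWh
incandescent bulb: Runtime = 2.5 h/day × 30 days = 75 h
incandescent bulb: 0.065 kW × 75 h = 4.875 kWh
slow cooker: Runtime = 4 h/week × 10 weeks = 40 h
slow cooker: 0.165 kW × 40 h = 6.6 kWh
aquarium heater: 0.07 kW × 60 h = 4.2 kWh
Total energy = 17.055 kWh
Cost = 17.055 × $0.21 = $3.58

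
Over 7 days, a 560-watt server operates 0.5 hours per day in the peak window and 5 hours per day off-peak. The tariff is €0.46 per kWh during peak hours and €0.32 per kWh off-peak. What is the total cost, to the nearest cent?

€7.17

Peak energy = 0.56 kW × 0.5 h × 7 = 1.96 kWh
Off-peak energy = 0.56 kW × 5 h × 7 = 19.6 kWh
Cost = 1.96 × €0.46 + 19.6 × €0.32 = €0.9016 + €6.272 = €7.17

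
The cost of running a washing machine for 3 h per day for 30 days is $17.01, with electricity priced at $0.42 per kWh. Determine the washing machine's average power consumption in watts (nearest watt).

450 W

Energy = $17.01 ÷ $0.42/kWh = 40.5 kWh
Runtime = 3 h/day × 30 days = 90 h
Power = 40.5 kWh ÷ 90 h = 0.45 kW = 450 W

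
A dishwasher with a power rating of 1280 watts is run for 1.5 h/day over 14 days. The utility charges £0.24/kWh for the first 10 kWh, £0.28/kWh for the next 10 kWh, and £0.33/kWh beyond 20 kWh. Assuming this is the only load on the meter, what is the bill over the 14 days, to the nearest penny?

£7.47

Runtime = 1.5 h/day × 14 days = 21 h
Energy = 1.28 kW × 21 h = 26.88 kWh
Tier 1 (0–10 kWh): 10 × £0.24 = £2.4
Tier 2 (10–20 kWh): 10 × £0.28 = £2.8
Above 20 kWh: 6.88 × £0.33 = £2.2704
Bill = £7.47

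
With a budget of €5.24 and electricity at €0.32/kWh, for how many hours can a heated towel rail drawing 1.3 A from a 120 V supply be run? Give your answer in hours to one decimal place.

105.0 h

Power = 1.3 A × 120 V = 156 W = 0.156 kW
Energy available = €5.24 ÷ €0.32/kWh = 16.375 kWh
Hours = 16.375 kWh ÷ 0.156 kW = 105.0 h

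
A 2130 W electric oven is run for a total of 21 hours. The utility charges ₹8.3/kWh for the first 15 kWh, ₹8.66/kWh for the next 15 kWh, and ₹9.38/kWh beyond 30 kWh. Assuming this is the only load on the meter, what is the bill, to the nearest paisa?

₹392.57

Energy = 2.13 kW × 21 h = 44.73 kWh
Tier 1 (0–15 kWh): 15 × ₹8.3 = ₹124.5
Tier 2 (15–30 kWh): 15 × ₹8.66 = ₹129.9
Above 30 kWh: 14.73 × ₹9.38 = ₹138.1674
Bill = ₹392.57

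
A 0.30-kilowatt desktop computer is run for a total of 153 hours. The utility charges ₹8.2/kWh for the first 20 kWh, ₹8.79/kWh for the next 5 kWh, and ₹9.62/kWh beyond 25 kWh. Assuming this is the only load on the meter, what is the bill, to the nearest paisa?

Energy = 0.3 kW × 153 h = 45.9 kWh
Tier 1 (0–20 kWh): 20 × ₹8.2 = ₹164
Tier 2 (20–25 kWh): 5 × ₹8.79 = ₹43.95
Above 25 kWh: 20.9 × ₹9.62 = ₹201.058
Bill = ₹409.01

₹409.01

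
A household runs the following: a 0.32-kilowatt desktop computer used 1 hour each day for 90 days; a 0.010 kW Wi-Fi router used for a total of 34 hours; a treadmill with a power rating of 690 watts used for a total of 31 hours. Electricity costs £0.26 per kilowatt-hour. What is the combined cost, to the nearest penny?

£13.14

desktop computer: Runtime = 1 h/day × 90 days = 90 h
desktop computer: 0.32 kW × 90 h = 28.8 kWh
Wi-Fi router: 0.01 kW × 34 h = 0.34 kWh
treadmill: 0.69 kW × 31 h = 21.39 kWh
Total energy = 50.53 kWh
Cost = 50.53 × £0.26 = £13.14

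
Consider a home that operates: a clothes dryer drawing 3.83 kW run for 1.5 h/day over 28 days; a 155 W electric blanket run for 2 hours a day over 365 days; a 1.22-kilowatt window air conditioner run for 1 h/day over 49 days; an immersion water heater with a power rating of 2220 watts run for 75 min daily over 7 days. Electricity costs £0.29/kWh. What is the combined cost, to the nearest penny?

clothes dryer: Runtime = 1.5 h/day × 28 days = 42 h
clothes dryer: 3.83 kW × 42 h = 160.86 kWh
electric blanket: Runtime = 2 h/day × 365 days = 730 h
electric blanket: 0.155 kW × 730 h = 113.15 kWh
window air conditioner: Runtime = 1 h/day × 49 days = 49 h
window air conditioner: 1.22 kW × 49 h = 59.78 kWh
immersion water heater: Runtime = 75 min × 7 = 525 min = 8.75 h
immersion water heater: 2.22 kW × 8.75 h = 19.425 kWh
Total energy = 353.215 kWh
Cost = 353.215 × £0.29 = £102.43

£102.43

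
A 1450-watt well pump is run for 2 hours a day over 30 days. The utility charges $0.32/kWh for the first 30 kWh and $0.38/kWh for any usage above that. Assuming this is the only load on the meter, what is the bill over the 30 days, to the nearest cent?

$31.26

Runtime = 2 h/day × 30 days = 60 h
Energy = 1.45 kW × 60 h = 87 kWh
Tier 1 (0–30 kWh): 30 × $0.32 = $9.6
Above 30 kWh: 57 × $0.38 = $21.66
Bill = $31.26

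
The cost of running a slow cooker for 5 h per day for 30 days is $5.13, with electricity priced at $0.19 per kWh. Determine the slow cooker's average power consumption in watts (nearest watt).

180 W

Energy = $5.13 ÷ $0.19/kWh = 27 kWh
Runtime = 5 h/day × 30 days = 150 h
Power = 27 kWh ÷ 150 h = 0.18 kW = 180 W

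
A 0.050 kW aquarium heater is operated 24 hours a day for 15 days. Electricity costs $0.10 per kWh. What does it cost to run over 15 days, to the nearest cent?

Runtime = 24 h × 15 = 360 h
Energy = 0.05 kW × 360 h = 18 kWh
Cost = 18 kWh × $0.10/kWh = $1.80

$1.80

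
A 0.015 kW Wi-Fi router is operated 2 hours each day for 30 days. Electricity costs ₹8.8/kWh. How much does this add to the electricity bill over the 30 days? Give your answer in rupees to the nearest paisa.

₹7.92

Runtime = 2 h/day × 30 days = 60 h
Energy = 0.015 kW × 60 h = 0.9 kWh
Cost = 0.9 kWh × ₹8.8/kWh = ₹7.92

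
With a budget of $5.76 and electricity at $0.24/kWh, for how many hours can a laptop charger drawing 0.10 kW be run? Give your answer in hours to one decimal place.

Energy available = $5.76 ÷ $0.24/kWh = 24 kWh
Hours = 24 kWh ÷ 0.1 kW = 240.0 h

240.0 h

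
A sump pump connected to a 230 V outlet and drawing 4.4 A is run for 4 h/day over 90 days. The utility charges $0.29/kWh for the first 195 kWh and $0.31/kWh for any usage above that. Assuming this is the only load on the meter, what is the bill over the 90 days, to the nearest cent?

Power = 4.4 A × 230 V = 1012 W = 1.012 kW
Runtime = 4 h/day × 90 days = 360 h
Energy = 1.012 kW × 360 h = 364.32 kWh
Tier 1 (0–195 kWh): 195 × $0.29 = $56.55
Above 195 kWh: 169.32 × $0.31 = $52.4892
Bill = $109.04

$109.04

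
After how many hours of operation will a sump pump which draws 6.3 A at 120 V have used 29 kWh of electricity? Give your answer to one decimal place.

38.4 h

Power = 6.3 A × 120 V = 756 W = 0.756 kW
Hours = 29 kWh ÷ 0.756 kW = 38.4 h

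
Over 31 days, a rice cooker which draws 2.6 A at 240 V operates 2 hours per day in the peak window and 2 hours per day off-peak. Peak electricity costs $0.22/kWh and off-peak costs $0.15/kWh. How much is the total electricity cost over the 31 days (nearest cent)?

Power = 2.6 A × 240 V = 624 W = 0.624 kW
Peak energy = 0.624 kW × 2 h × 31 = 38.688 kWh
Off-peak energy = 0.624 kW × 2 h × 31 = 38.688 kWh
Cost = 38.688 × $0.22 + 38.688 × $0.15 = $8.51136 + $5.8032 = $14.31

$14.31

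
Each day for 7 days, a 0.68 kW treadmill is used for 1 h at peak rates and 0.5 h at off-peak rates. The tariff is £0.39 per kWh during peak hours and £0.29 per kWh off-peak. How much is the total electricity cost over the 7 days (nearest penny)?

Peak energy = 0.68 kW × 1 h × 7 = 4.76 kWh
Off-peak energy = 0.68 kW × 0.5 h × 7 = 2.38 kWh
Cost = 4.76 × £0.39 + 2.38 × £0.29 = £1.8564 + £0.6902 = £2.55

£2.55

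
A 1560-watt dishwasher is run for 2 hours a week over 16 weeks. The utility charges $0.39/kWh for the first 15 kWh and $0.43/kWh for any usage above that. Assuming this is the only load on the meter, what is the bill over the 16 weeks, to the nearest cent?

Runtime = 2 h/week × 16 weeks = 32 h
Energy = 1.56 kW × 32 h = 49.92 kWh
Tier 1 (0–15 kWh): 15 × $0.39 = $5.85
Above 15 kWh: 34.92 × $0.43 = $15.0156
Bill = $20.87

$20.87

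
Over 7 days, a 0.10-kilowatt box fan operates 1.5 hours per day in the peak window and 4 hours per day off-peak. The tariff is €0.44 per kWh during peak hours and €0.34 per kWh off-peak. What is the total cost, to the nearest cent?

€1.41

Peak energy = 0.1 kW × 1.5 h × 7 = 1.05 kWh
Off-peak energy = 0.1 kW × 4 h × 7 = 2.8 kWh
Cost = 1.05 × €0.44 + 2.8 × €0.34 = €0.462 + €0.952 = €1.41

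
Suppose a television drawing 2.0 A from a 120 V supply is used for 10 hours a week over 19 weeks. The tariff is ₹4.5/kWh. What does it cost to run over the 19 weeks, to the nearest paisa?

Power = 2.0 A × 120 V = 240 W = 0.24 kW
Runtime = 10 h/week × 19 weeks = 190 h
Energy = 0.24 kW × 190 h = 45.6 kWh
Cost = 45.6 kWh × ₹4.5/kWh = ₹205.20

₹205.20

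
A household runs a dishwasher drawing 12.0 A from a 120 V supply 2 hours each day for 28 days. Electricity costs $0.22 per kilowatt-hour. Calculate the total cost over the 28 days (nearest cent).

$17.74

Power = 12.0 A × 120 V = 1440 W = 1.44 kW
Runtime = 2 h/day × 28 days = 56 h
Energy = 1.44 kW × 56 h = 80.64 kWh
Cost = 80.64 kWh × $0.22/kWh = $17.74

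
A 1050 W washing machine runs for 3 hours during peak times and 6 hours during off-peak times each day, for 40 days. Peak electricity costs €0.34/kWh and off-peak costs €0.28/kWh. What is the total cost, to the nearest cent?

Peak energy = 1.05 kW × 3 h × 40 = 126 kWh
Off-peak energy = 1.05 kW × 6 h × 40 = 252 kWh
Cost = 126 × €0.34 + 252 × €0.28 = €42.84 + €70.56 = €113.40

€113.40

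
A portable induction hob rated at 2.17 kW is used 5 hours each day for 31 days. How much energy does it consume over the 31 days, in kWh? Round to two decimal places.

336.35 kWh

Runtime = 5 h/day × 31 days = 155 h
Energy = 2.17 kW × 155 h = 336.35 kWh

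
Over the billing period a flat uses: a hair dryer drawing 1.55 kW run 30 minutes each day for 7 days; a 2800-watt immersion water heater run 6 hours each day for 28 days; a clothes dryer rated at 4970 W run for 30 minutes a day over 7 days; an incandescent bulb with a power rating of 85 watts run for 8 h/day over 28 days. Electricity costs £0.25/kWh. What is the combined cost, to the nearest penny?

hair dryer: Runtime = 30 min × 7 = 210 min = 3.5 h
hair dryer: 1.55 kW × 3.5 h = 5.425 kWh
immersion water heater: Runtime = 6 h/day × 28 days = 168 h
immersion water heater: 2.8 kW × 168 h = 470.4 kWh
clothes dryer: Runtime = 30 min × 7 = 210 min = 3.5 h
clothes dryer: 4.97 kW × 3.5 h = 17.395 kWh
incandescent bulb: Runtime = 8 h/day × 28 days = 224 h
incandescent bulb: 0.085 kW × 224 h = 19.04 kWh
Total energy = 512.26 kWh
Cost = 512.26 × £0.25 = £128.07

£128.07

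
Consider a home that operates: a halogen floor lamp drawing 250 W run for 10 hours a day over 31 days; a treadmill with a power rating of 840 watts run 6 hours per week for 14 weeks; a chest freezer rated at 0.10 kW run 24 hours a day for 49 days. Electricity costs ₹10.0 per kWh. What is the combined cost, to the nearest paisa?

₹2656.60

halogen floor lamp: Runtime = 10 h/day × 31 days = 310 h
halogen floor lamp: 0.25 kW × 310 h = 77.5 kWh
treadmill: Runtime = 6 h/week × 14 weeks = 84 h
treadmill: 0.84 kW × 84 h = 70.56 kWh
chest freezer: Runtime = 24 h × 49 = 1176 h
chest freezer: 0.1 kW × 1176 h = 117.6 kWh
Total energy = 265.66 kWh
Cost = 265.66 × ₹10.0 = ₹2656.60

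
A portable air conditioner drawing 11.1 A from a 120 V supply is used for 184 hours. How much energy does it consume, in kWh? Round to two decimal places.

Power = 11.1 A × 120 V = 1332 W = 1.332 kW
Energy = 1.332 kW × 184 h = 245.088 kWh ≈ 245.09 kWh

245.09 kWh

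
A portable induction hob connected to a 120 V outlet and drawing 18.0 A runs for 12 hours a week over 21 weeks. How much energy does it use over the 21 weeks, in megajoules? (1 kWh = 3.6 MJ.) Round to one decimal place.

1959.6 MJ

Power = 18.0 A × 120 V = 2160 W = 2.16 kW
Runtime = 12 h/week × 21 weeks = 252 h
Energy = 2.16 kW × 252 h = 544.32 kWh
= 544.32 × 3.6 MJ = 1959.6 MJ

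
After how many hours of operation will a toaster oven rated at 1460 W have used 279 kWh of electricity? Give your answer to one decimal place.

Hours = 279 kWh ÷ 1.46 kW = 191.1 h

191.1 h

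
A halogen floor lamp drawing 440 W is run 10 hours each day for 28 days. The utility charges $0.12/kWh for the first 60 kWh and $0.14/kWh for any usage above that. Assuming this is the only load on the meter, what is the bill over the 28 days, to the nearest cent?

$16.05

Runtime = 10 h/day × 28 days = 280 h
Energy = 0.44 kW × 280 h = 123.2 kWh
Tier 1 (0–60 kWh): 60 × $0.12 = $7.2
Above 60 kWh: 63.2 × $0.14 = $8.848
Bill = $16.05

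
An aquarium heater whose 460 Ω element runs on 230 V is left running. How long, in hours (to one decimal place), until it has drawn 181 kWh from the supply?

1573.9 h

Power = V²/R = 230²/460 = 115 W = 0.115 kW
Hours = 181 kWh ÷ 0.115 kW = 1573.9 h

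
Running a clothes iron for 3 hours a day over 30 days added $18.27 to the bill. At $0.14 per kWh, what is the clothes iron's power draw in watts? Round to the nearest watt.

1450 W

Energy = $18.27 ÷ $0.14/kWh = 130.5 kWh
Runtime = 3 h/day × 30 days = 90 h
Power = 130.5 kWh ÷ 90 h = 1.45 kW = 1450 W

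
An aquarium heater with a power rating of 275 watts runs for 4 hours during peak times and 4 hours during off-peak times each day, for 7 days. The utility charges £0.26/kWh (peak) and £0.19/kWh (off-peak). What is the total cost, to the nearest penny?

Peak energy = 0.275 kW × 4 h × 7 = 7.7 kWh
Off-peak energy = 0.275 kW × 4 h × 7 = 7.7 kWh
Cost = 7.7 × £0.26 + 7.7 × £0.19 = £2.002 + £1.463 = £3.47

£3.47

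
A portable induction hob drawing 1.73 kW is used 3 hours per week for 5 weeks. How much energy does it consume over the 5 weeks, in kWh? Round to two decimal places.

25.95 kWh

Runtime = 3 h/week × 5 weeks = 15 h
Energy = 1.73 kW × 15 h = 25.95 kWh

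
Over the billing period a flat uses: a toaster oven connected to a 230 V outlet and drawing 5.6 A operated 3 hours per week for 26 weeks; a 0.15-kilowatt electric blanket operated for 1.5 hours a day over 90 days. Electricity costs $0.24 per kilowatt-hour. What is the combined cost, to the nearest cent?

toaster oven: Power = 5.6 A × 230 V = 1288 W = 1.288 kW
toaster oven: Runtime = 3 h/week × 26 weeks = 78 h
toaster oven: 1.288 kW × 78 h = 100.464 kWh
electric blanket: Runtime = 1.5 h/day × 90 days = 135 h
electric blanket: 0.15 kW × 135 h = 20.25 kWh
Total energy = 120.714 kWh
Cost = 120.714 × $0.24 = $28.97

$28.97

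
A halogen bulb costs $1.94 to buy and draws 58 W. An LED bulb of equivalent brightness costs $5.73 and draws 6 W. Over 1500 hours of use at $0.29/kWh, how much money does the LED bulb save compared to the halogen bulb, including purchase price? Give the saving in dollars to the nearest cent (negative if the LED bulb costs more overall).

halogen bulb: $1.94 + (58/1000) kW × 1500 h × $0.29 = $1.94 + $25.23 = $27.17
LED bulb: $5.73 + (6/1000) kW × 1500 h × $0.29 = $5.73 + $2.61 = $8.34
Saving = $27.17 − $8.34 = $18.83

$18.83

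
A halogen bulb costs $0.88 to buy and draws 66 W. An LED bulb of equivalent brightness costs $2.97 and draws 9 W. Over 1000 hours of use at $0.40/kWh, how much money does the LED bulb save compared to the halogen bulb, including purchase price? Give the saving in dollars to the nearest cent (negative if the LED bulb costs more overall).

$20.71

halogen bulb: $0.88 + (66/1000) kW × 1000 h × $0.40 = $0.88 + $26.4 = $27.28
LED bulb: $2.97 + (9/1000) kW × 1000 h × $0.40 = $2.97 + $3.6 = $6.57
Saving = $27.28 − $6.57 = $20.71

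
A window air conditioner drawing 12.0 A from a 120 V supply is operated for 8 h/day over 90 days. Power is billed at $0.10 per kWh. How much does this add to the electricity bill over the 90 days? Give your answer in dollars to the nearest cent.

$103.68

Power = 12.0 A × 120 V = 1440 W = 1.44 kW
Runtime = 8 h/day × 90 days = 720 h
Energy = 1.44 kW × 720 h = 1036.8 kWh
Cost = 1036.8 kWh × $0.10/kWh = $103.68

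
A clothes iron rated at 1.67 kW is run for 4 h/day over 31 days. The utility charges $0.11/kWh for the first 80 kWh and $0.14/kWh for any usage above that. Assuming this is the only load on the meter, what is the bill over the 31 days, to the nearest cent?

Runtime = 4 h/day × 31 days = 124 h
Energy = 1.67 kW × 124 h = 207.08 kWh
Tier 1 (0–80 kWh): 80 × $0.11 = $8.8
Above 80 kWh: 127.08 × $0.14 = $17.7912
Bill = $26.59

$26.59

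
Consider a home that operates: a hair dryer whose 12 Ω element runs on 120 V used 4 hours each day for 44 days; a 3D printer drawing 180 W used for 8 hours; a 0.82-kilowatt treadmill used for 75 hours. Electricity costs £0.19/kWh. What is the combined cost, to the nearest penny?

£52.09

hair dryer: Power = V²/R = 120²/12 = 1200 W = 1.2 kW
hair dryer: Runtime = 4 h/day × 44 days = 176 h
hair dryer: 1.2 kW × 176 h = 211.2 kWh
3D printer: 0.18 kW × 8 h = 1.44 kWh
treadmill: 0.82 kW × 75 h = 61.5 kWh
Total energy = 274.14 kWh
Cost = 274.14 × £0.19 = £52.09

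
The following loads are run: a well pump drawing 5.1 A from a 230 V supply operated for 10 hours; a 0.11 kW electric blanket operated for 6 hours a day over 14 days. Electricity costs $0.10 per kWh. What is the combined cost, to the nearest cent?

$2.10

well pump: Power = 5.1 A × 230 V = 1173 W = 1.173 kW
well pump: 1.173 kW × 10 h = 11.73 kWh
electric blanket: Runtime = 6 h/day × 14 days = 84 h
electric blanket: 0.11 kW × 84 h = 9.24 kWh
Total energy = 20.97 kWh
Cost = 20.97 × $0.10 = $2.10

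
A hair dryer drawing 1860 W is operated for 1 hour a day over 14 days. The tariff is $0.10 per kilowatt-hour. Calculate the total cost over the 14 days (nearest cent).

$2.60

Runtime = 1 h/day × 14 days = 14 h
Energy = 1.86 kW × 14 h = 26.04 kWh
Cost = 26.04 kWh × $0.10/kWh = $2.60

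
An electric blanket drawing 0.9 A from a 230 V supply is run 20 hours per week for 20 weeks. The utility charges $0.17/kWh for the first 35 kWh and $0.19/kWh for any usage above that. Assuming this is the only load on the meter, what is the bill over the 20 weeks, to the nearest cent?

$15.03

Power = 0.9 A × 230 V = 207 W = 0.207 kW
Runtime = 20 h/week × 20 weeks = 400 h
Energy = 0.207 kW × 400 h = 82.8 kWh
Tier 1 (0–35 kWh): 35 × $0.17 = $5.95
Above 35 kWh: 47.8 × $0.19 = $9.082
Bill = $15.03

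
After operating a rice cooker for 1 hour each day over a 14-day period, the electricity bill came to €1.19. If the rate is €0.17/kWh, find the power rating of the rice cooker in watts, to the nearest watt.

500 W

Energy = €1.19 ÷ €0.17/kWh = 7 kWh
Runtime = 1 h/day × 14 days = 14 h
Power = 7 kWh ÷ 14 h = 0.5 kW = 500 W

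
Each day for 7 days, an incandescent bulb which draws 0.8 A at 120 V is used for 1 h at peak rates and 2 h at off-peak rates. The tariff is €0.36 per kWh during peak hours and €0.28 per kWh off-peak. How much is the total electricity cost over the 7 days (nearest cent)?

€0.62

Power = 0.8 A × 120 V = 96 W = 0.096 kW
Peak energy = 0.096 kW × 1 h × 7 = 0.672 kWh
Off-peak energy = 0.096 kW × 2 h × 7 = 1.344 kWh
Cost = 0.672 × €0.36 + 1.344 × €0.28 = €0.24192 + €0.37632 = €0.62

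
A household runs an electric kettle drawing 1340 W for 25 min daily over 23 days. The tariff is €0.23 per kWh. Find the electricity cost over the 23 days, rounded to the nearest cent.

€2.95

Runtime = 25 min × 23 = 575 min = 9.583333… h
Energy = 1.34 kW × 9.583333… h = 12.841666… kWh
Cost = 12.841666… kWh × €0.23/kWh = €2.95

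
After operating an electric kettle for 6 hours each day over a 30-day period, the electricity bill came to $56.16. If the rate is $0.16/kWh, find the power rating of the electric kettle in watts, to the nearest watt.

1950 W

Energy = $56.16 ÷ $0.16/kWh = 351 kWh
Runtime = 6 h/day × 30 days = 180 h
Power = 351 kWh ÷ 180 h = 1.95 kW = 1950 W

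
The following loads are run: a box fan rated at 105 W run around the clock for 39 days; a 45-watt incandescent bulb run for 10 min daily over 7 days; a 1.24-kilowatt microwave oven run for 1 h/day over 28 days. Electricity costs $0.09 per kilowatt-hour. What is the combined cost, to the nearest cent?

$11.97

box fan: Runtime = 24 h × 39 = 936 h
box fan: 0.105 kW × 936 h = 98.28 kWh
incandescent bulb: Runtime = 10 min × 7 = 70 min = 1.166666… h
incandescent bulb: 0.045 kW × 1.166666… h = 0.0525 kWh
microwave oven: Runtime = 1 h/day × 28 days = 28 h
microwave oven: 1.24 kW × 28 h = 34.72 kWh
Total energy = 133.0525 kWh
Cost = 133.0525 × $0.09 = $11.97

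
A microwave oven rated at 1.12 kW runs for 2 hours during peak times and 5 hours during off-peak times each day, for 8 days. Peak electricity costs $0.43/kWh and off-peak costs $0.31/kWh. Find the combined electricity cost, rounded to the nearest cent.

$21.59

Peak energy = 1.12 kW × 2 h × 8 = 17.92 kWh
Off-peak energy = 1.12 kW × 5 h × 8 = 44.8 kWh
Cost = 17.92 × $0.43 + 44.8 × $0.31 = $7.7056 + $13.888 = $21.59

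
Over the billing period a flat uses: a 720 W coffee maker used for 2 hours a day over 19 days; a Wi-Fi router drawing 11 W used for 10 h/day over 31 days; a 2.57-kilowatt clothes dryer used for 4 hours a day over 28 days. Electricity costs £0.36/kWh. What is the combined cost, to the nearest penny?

£114.70

coffee maker: Runtime = 2 h/day × 19 days = 38 h
coffee maker: 0.72 kW × 38 h = 27.36 kWh
Wi-Fi router: Runtime = 10 h/day × 31 days = 310 h
Wi-Fi router: 0.011 kW × 310 h = 3.41 kWh
clothes dryer: Runtime = 4 h/day × 28 days = 112 h
clothes dryer: 2.57 kW × 112 h = 287.84 kWh
Total energy = 318.61 kWh
Cost = 318.61 × £0.36 = £114.70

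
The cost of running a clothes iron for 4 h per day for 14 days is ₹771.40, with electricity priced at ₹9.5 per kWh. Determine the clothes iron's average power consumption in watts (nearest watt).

1450 W

Energy = ₹771.40 ÷ ₹9.5/kWh = 81.2 kWh
Runtime = 4 h/day × 14 days = 56 h
Power = 81.2 kWh ÷ 56 h = 1.45 kW = 1450 W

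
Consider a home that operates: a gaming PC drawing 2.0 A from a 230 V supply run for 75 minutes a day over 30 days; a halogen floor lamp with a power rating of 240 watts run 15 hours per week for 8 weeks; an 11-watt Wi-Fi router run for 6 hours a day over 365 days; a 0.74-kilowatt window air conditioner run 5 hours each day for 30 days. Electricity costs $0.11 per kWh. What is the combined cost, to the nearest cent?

gaming PC: Power = 2.0 A × 230 V = 460 W = 0.46 kW
gaming PC: Runtime = 75 min × 30 = 2250 min = 37.5 h
gaming PC: 0.46 kW × 37.5 h = 17.25 kWh
halogen floor lamp: Runtime = 15 h/week × 8 weeks = 120 h
halogen floor lamp: 0.24 kW × 120 h = 28.8 kWh
Wi-Fi router: Runtime = 6 h/day × 365 days = 2190 h
Wi-Fi router: 0.011 kW × 2190 h = 24.09 kWh
window air conditioner: Runtime = 5 h/day × 30 days = 150 h
window air conditioner: 0.74 kW × 150 h = 111 kWh
Total energy = 181.14 kWh
Cost = 181.14 × $0.11 = $19.93

$19.93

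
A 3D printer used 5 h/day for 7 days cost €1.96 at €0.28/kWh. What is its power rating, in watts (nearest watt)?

200 W

Energy = €1.96 ÷ €0.28/kWh = 7 kWh
Runtime = 5 h/day × 7 days = 35 h
Power = 7 kWh ÷ 35 h = 0.2 kW = 200 W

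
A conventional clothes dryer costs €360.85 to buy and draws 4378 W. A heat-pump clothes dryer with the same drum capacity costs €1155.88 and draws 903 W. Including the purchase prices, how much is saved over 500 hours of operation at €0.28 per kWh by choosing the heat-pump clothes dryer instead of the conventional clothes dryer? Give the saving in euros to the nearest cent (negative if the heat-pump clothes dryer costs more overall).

conventional clothes dryer: €360.85 + (4378/1000) kW × 500 h × €0.28 = €360.85 + €612.92 = €973.77
heat-pump clothes dryer: €1155.88 + (903/1000) kW × 500 h × €0.28 = €1155.88 + €126.42 = €1282.3
Saving = €973.77 − €1282.3 = −€308.53

-€308.53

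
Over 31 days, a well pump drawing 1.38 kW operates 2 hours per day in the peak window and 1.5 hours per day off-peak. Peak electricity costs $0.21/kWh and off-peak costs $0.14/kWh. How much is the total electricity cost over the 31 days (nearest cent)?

$26.95

Peak energy = 1.38 kW × 2 h × 31 = 85.56 kWh
Off-peak energy = 1.38 kW × 1.5 h × 31 = 64.17 kWh
Cost = 85.56 × $0.21 + 64.17 × $0.14 = $17.9676 + $8.9838 = $26.95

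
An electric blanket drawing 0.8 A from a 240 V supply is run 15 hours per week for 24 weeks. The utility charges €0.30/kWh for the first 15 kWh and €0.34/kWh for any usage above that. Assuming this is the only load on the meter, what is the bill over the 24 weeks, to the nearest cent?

Power = 0.8 A × 240 V = 192 W = 0.192 kW
Runtime = 15 h/week × 24 weeks = 360 h
Energy = 0.192 kW × 360 h = 69.12 kWh
Tier 1 (0–15 kWh): 15 × €0.30 = €4.5
Above 15 kWh: 54.12 × €0.34 = €18.4008
Bill = €22.90

€22.90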